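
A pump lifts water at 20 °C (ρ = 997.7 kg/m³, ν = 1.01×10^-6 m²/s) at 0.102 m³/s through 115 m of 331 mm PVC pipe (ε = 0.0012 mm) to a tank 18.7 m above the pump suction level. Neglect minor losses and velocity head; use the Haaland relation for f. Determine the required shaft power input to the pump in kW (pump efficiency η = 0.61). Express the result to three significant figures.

P_shaft ≈ 31.2 kW

V = 4Q/(πD²) = 1.185 m/s; Re = 3.88×10^5; ε/D = 3.63×10^-6; f = 0.01371
h_f = f(L/D)V²/2g = 0.3410 m
Total head H = z + h_f = 18.7 + 0.3410 = 19.04 m
P_hyd = ρgQH = 997.7·9.81·0.102·19.04 = 19.01 kW
P_shaft = P_hyd/η = 19.01/0.61 = 31.16 kW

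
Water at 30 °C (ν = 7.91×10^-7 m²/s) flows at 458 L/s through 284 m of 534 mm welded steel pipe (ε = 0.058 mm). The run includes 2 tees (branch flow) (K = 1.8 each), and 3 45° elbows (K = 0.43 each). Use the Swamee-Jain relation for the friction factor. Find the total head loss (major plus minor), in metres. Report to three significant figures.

V = 4Q/(πD²) = 2.045 m/s; V²/2g = 0.2132 m
Re = 1.38×10^6, ε/D = 1.09×10^-4 → f = 0.01332 (Swamee-Jain)
Major: h_f = f(L/D)·V²/2g = 0.01332·531.8·0.2132 = 1.509 m
Minor: ΣK = 4.89; h_m = ΣK·V²/2g = 1.042 m
Total H_L = 1.509 + 1.042 = 2.552 m

H_L ≈ 2.55 m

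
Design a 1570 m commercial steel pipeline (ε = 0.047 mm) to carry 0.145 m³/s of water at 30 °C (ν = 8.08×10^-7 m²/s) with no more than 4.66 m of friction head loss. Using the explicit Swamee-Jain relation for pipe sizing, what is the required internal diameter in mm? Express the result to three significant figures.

D ≈ 389 mm

Swamee-Jain (Type III): D = 0.66·[ε^1.25·(LQ²/(gh_f))^4.75 + ν·Q^9.4·(L/(gh_f))^5.2]^0.04
LQ²/(gh_f) = 0.7221; L/(gh_f) = 34.34
Term 1 = ε^1.25·(…)^4.75 = 8.29×10^-7; Term 2 = ν·Q^9.4·(…)^5.2 = 1.02×10^-6
D = 0.66·(8.29×10^-7 + 1.02×10^-6)^0.04 = 0.3893 m = 389 mm
Check: V = 1.22 m/s, Re = 5.87×10^5, f = 0.01446, h_f = 4.41 m ≈ 4.66 m ✓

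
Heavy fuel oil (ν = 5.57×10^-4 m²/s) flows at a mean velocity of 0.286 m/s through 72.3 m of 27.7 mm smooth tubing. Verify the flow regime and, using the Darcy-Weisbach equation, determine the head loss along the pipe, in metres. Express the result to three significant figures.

Re = VD/ν = 0.286·0.02770/5.57×10^-4 = 14.2 → laminar (Re < 2300)
f = 64/Re = 4.500
h_f = f(L/D)V²/(2g) = 4.500·(72.3/0.02770)·0.286²/(2·9.81) = 48.96 m

h_f ≈ 49.0 m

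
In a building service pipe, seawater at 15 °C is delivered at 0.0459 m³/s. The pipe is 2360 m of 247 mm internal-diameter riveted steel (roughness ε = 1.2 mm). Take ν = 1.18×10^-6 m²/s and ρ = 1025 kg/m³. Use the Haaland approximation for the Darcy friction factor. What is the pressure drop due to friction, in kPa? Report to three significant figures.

Δp ≈ 138 kPa

V = 4Q/(πD²) = 4·0.0459/(π·0.247²) = 0.9579 m/s
Re = VD/ν = 0.9579·0.247/1.18×10^-6 = 2.01×10^5 → turbulent
ε/D = 1.2/247 = 0.00486
Haaland: f = 0.03060
h_f = f(L/D)V²/(2g) = 0.03060·(2360/0.247)·0.9579²/(2·9.81) = 13.68 m
Δp = ρg·h_f = 1025·9.81·13.68 = 137.5 kPa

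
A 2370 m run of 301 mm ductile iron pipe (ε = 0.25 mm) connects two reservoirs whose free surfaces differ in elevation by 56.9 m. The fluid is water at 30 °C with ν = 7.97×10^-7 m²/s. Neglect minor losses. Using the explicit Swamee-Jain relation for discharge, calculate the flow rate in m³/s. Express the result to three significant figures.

Swamee-Jain (Type II): Q = -0.965·√(gD⁵h_f/L)·ln[ε/(3.7D) + √(3.17ν²L/(gD³h_f))]
√(gD⁵h_f/L) = √(9.81·0.301⁵·56.9/2370) = 0.02412
ε/(3.7D) = 2.24×10^-4; √(3.17ν²L/(gD³h_f)) = 1.77×10^-5
Q = -0.965·0.02412·ln(2.422×10^-4) = 0.1938 m³/s
Check: V = 2.72 m/s, Re = 1.03×10^6, f = 0.01921, h_f = 57.2 m ≈ 56.9 m ✓

Q ≈ 0.194 m³/s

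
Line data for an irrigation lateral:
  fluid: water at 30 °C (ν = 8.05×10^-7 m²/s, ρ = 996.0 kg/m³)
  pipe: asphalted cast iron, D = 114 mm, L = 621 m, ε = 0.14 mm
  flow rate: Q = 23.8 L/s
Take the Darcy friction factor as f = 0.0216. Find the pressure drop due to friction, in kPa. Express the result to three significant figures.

Δp ≈ 319 kPa

V = 4Q/(πD²) = 4·0.0238/(π·0.114²) = 2.332 m/s
h_f = f(L/D)V²/(2g) = 0.02160·(621/0.114)·2.332²/(2·9.81) = 32.61 m
Δp = ρg·h_f = 996.0·9.81·32.61 = 318.6 kPa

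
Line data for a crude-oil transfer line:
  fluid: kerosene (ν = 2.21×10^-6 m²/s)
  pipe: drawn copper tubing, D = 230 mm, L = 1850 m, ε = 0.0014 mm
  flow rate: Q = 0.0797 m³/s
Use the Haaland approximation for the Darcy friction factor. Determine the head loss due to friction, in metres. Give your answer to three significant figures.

V = 4Q/(πD²) = 4·0.0797/(π·0.230²) = 1.918 m/s
Re = VD/ν = 1.918·0.230/2.21×10^-6 = 2.00×10^5 → turbulent
ε/D = 0.0014/230 = 6.09×10^-6
Haaland: f = 0.01554
h_f = f(L/D)V²/(2g) = 0.01554·(1850/0.230)·1.918²/(2·9.81) = 23.44 m

h_f ≈ 23.4 m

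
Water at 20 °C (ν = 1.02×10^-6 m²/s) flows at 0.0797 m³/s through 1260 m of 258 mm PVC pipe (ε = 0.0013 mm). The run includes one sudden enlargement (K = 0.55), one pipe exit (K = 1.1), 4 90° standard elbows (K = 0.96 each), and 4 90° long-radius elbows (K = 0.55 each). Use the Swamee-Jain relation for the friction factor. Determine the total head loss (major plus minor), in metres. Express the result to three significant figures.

V = 4Q/(πD²) = 1.525 m/s; V²/2g = 0.1185 m
Re = 3.86×10^5, ε/D = 5.04×10^-6 → f = 0.01379 (Swamee-Jain)
Major: h_f = f(L/D)·V²/2g = 0.01379·4884·0.1185 = 7.978 m
Minor: ΣK = 7.69; h_m = ΣK·V²/2g = 0.9109 m
Total H_L = 7.978 + 0.9109 = 8.889 m

H_L ≈ 8.89 m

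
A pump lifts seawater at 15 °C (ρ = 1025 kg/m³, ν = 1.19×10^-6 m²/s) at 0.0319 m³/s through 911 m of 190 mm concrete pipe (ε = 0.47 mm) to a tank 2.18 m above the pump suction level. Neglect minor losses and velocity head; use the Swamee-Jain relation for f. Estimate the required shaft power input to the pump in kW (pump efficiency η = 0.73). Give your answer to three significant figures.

P_shaft ≈ 4.47 kW

V = 4Q/(πD²) = 1.125 m/s; Re = 1.80×10^5; ε/D = 0.00247; f = 0.02584
h_f = f(L/D)V²/2g = 7.994 m
Total head H = z + h_f = 2.18 + 7.994 = 10.17 m
P_hyd = ρgQH = 1025·9.81·0.0319·10.17 = 3.264 kW
P_shaft = P_hyd/η = 3.264/0.73 = 4.471 kW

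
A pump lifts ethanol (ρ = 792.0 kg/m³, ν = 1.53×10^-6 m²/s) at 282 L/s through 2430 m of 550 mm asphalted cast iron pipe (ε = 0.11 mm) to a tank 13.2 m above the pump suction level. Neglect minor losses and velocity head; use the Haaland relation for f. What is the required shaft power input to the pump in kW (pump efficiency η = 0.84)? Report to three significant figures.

P_shaft ≈ 47.3 kW

V = 4Q/(πD²) = 1.187 m/s; Re = 4.27×10^5; ε/D = 2.00×10^-4; f = 0.01550
h_f = f(L/D)V²/2g = 4.918 m
Total head H = z + h_f = 13.2 + 4.918 = 18.12 m
P_hyd = ρgQH = 792.0·9.81·0.282·18.12 = 39.70 kW
P_shaft = P_hyd/η = 39.70/0.84 = 47.26 kW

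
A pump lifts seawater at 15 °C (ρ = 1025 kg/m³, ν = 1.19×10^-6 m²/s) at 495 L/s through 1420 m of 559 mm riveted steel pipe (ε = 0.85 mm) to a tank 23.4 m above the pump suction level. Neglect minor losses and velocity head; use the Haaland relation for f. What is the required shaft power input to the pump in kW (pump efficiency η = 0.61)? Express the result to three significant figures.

V = 4Q/(πD²) = 2.017 m/s; Re = 9.47×10^5; ε/D = 0.00152; f = 0.02205
h_f = f(L/D)V²/2g = 11.62 m
Total head H = z + h_f = 23.4 + 11.62 = 35.02 m
P_hyd = ρgQH = 1025·9.81·0.495·35.02 = 174.3 kW
P_shaft = P_hyd/η = 174.3/0.61 = 285.7 kW

P_shaft ≈ 286 kW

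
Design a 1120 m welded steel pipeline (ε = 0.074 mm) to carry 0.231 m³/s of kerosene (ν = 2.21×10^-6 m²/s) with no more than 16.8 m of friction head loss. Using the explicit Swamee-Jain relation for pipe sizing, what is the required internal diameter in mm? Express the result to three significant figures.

Swamee-Jain (Type III): D = 0.66·[ε^1.25·(LQ²/(gh_f))^4.75 + ν·Q^9.4·(L/(gh_f))^5.2]^0.04
LQ²/(gh_f) = 0.3626; L/(gh_f) = 6.796
Term 1 = ε^1.25·(…)^4.75 = 5.55×10^-8; Term 2 = ν·Q^9.4·(…)^5.2 = 4.90×10^-8
D = 0.66·(5.55×10^-8 + 4.90×10^-8)^0.04 = 0.3470 m = 347 mm
Check: V = 2.44 m/s, Re = 3.84×10^5, f = 0.01601, h_f = 15.7 m ≈ 16.8 m ✓

D ≈ 347 mm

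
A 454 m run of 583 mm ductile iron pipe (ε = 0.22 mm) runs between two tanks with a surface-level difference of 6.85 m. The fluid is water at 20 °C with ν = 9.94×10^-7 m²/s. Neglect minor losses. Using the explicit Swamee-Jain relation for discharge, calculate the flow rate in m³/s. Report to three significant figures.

Swamee-Jain (Type II): Q = -0.965·√(gD⁵h_f/L)·ln[ε/(3.7D) + √(3.17ν²L/(gD³h_f))]
√(gD⁵h_f/L) = √(9.81·0.583⁵·6.85/454) = 0.09984
ε/(3.7D) = 1.02×10^-4; √(3.17ν²L/(gD³h_f)) = 1.03×10^-5
Q = -0.965·0.09984·ln(1.123×10^-4) = 0.8762 m³/s
Check: V = 3.28 m/s, Re = 1.93×10^6, f = 0.01610, h_f = 6.88 m ≈ 6.85 m ✓

Q ≈ 0.876 m³/s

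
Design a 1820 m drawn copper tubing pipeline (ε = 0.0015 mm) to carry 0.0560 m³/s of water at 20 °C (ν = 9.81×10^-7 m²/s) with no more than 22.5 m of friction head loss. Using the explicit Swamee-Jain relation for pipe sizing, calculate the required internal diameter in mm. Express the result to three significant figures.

Swamee-Jain (Type III): D = 0.66·[ε^1.25·(LQ²/(gh_f))^4.75 + ν·Q^9.4·(L/(gh_f))^5.2]^0.04
LQ²/(gh_f) = 0.02586; L/(gh_f) = 8.246
Term 1 = ε^1.25·(…)^4.75 = 1.51×10^-15; Term 2 = ν·Q^9.4·(…)^5.2 = 9.75×10^-14
D = 0.66·(1.51×10^-15 + 9.75×10^-14)^0.04 = 0.1992 m = 199 mm
Check: V = 1.80 m/s, Re = 3.65×10^5, f = 0.01396, h_f = 21.0 m ≈ 22.5 m ✓

D ≈ 199 mm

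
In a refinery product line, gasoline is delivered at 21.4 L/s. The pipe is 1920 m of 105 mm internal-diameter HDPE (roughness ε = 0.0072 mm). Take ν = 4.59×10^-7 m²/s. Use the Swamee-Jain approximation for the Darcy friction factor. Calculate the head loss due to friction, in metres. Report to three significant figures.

h_f ≈ 78.9 m

V = 4Q/(πD²) = 4·0.0214/(π·0.105²) = 2.471 m/s
Re = VD/ν = 2.471·0.105/4.59×10^-7 = 5.65×10^5 → turbulent
ε/D = 0.0072/105 = 6.86×10^-5
Swamee-Jain: f = 0.01386
h_f = f(L/D)V²/(2g) = 0.01386·(1920/0.105)·2.471²/(2·9.81) = 78.93 m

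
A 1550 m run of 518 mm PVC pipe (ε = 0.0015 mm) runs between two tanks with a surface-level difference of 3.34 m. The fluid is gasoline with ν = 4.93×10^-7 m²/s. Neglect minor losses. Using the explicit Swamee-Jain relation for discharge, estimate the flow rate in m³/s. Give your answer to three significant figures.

Q ≈ 0.298 m³/s

Swamee-Jain (Type II): Q = -0.965·√(gD⁵h_f/L)·ln[ε/(3.7D) + √(3.17ν²L/(gD³h_f))]
√(gD⁵h_f/L) = √(9.81·0.518⁵·3.34/1550) = 0.02808
ε/(3.7D) = 7.83×10^-7; √(3.17ν²L/(gD³h_f)) = 1.62×10^-5
Q = -0.965·0.02808·ln(1.698×10^-5) = 0.2976 m³/s
Check: V = 1.41 m/s, Re = 1.48×10^6, f = 0.01097, h_f = 3.34 m ≈ 3.34 m ✓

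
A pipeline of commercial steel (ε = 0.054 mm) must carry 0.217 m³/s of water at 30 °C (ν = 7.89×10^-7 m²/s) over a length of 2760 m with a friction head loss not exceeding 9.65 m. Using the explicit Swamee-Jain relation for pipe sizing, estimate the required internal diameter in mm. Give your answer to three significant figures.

D ≈ 440 mm

Swamee-Jain (Type III): D = 0.66·[ε^1.25·(LQ²/(gh_f))^4.75 + ν·Q^9.4·(L/(gh_f))^5.2]^0.04
LQ²/(gh_f) = 1.373; L/(gh_f) = 29.15
Term 1 = ε^1.25·(…)^4.75 = 2.09×10^-5; Term 2 = ν·Q^9.4·(…)^5.2 = 1.89×10^-5
D = 0.66·(2.09×10^-5 + 1.89×10^-5)^0.04 = 0.4401 m = 440 mm
Check: V = 1.43 m/s, Re = 7.96×10^5, f = 0.01408, h_f = 9.16 m ≈ 9.65 m ✓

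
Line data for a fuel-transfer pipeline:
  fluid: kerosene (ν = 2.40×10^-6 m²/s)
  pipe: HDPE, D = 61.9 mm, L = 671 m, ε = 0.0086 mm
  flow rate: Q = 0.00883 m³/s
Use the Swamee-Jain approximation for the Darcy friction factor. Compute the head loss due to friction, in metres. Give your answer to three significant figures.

V = 4Q/(πD²) = 4·0.00883/(π·0.0619²) = 2.934 m/s
Re = VD/ν = 2.934·0.0619/2.40×10^-6 = 7.57×10^4 → turbulent
ε/D = 0.0086/61.9 = 1.39×10^-4
Swamee-Jain: f = 0.01964
h_f = f(L/D)V²/(2g) = 0.01964·(671/0.0619)·2.934²/(2·9.81) = 93.45 m

h_f ≈ 93.4 m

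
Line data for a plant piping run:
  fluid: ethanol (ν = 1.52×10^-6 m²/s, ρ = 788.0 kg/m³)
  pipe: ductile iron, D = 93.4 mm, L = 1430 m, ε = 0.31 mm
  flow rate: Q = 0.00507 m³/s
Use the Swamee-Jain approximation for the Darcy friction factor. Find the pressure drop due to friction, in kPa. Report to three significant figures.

V = 4Q/(πD²) = 4·0.00507/(π·0.0934²) = 0.7400 m/s
Re = VD/ν = 0.7400·0.0934/1.52×10^-6 = 4.55×10^4 → turbulent
ε/D = 0.31/93.4 = 0.00332
Swamee-Jain: f = 0.02978
h_f = f(L/D)V²/(2g) = 0.02978·(1430/0.0934)·0.7400²/(2·9.81) = 12.72 m
Δp = ρg·h_f = 788.0·9.81·12.72 = 98.36 kPa

Δp ≈ 98.4 kPa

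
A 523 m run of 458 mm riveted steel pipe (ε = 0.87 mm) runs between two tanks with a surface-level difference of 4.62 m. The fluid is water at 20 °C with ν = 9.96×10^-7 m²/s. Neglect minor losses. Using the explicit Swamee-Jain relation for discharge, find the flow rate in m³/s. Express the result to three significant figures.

Swamee-Jain (Type II): Q = -0.965·√(gD⁵h_f/L)·ln[ε/(3.7D) + √(3.17ν²L/(gD³h_f))]
√(gD⁵h_f/L) = √(9.81·0.458⁵·4.62/523) = 0.04179
ε/(3.7D) = 5.13×10^-4; √(3.17ν²L/(gD³h_f)) = 1.94×10^-5
Q = -0.965·0.04179·ln(5.328×10^-4) = 0.3040 m³/s
Check: V = 1.84 m/s, Re = 8.48×10^5, f = 0.02341, h_f = 4.64 m ≈ 4.62 m ✓

Q ≈ 0.304 m³/s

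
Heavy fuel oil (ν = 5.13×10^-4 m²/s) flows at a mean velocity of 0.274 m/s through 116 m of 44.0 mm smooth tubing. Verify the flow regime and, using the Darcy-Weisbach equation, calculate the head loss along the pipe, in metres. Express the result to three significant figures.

h_f ≈ 27.5 m

Re = VD/ν = 0.274·0.04400/5.13×10^-4 = 23.5 → laminar (Re < 2300)
f = 64/Re = 2.723
h_f = f(L/D)V²/(2g) = 2.723·(116/0.04400)·0.274²/(2·9.81) = 27.47 m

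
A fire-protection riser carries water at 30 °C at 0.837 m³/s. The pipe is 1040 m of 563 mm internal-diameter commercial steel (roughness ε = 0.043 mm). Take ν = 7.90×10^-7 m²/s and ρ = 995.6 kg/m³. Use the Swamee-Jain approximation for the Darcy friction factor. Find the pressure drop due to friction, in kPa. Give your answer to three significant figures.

Δp ≈ 128 kPa

V = 4Q/(πD²) = 4·0.837/(π·0.563²) = 3.362 m/s
Re = VD/ν = 3.362·0.563/7.90×10^-7 = 2.40×10^6 → turbulent
ε/D = 0.043/563 = 7.64×10^-5
Swamee-Jain: f = 0.01230
h_f = f(L/D)V²/(2g) = 0.01230·(1040/0.563)·3.362²/(2·9.81) = 13.09 m
Δp = ρg·h_f = 995.6·9.81·13.09 = 127.9 kPa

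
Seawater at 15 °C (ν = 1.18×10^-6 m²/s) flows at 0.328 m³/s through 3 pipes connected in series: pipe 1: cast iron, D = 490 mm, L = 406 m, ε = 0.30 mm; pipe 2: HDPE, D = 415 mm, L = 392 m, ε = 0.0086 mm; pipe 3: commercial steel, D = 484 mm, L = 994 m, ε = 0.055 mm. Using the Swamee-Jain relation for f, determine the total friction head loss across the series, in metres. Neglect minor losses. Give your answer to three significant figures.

Pipe 1: V = 1.739 m/s, Re = 7.22×10^5, ε/D = 6.12×10^-4, f = 0.01819, h_1 = f(L/D)V²/2g = 2.324 m
Pipe 2: V = 2.425 m/s, Re = 8.53×10^5, ε/D = 2.07×10^-5, f = 0.01237, h_2 = f(L/D)V²/2g = 3.502 m
Pipe 3: V = 1.783 m/s, Re = 7.31×10^5, ε/D = 1.14×10^-4, f = 0.01407, h_3 = f(L/D)V²/2g = 4.682 m
Series → Q common, losses add: H = Σh = 10.51 m

H ≈ 10.5 m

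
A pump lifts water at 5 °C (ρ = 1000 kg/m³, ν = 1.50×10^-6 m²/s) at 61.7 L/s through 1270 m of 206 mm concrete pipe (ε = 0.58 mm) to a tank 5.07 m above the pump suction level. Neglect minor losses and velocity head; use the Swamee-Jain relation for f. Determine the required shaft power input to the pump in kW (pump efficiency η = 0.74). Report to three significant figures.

V = 4Q/(πD²) = 1.851 m/s; Re = 2.54×10^5; ε/D = 0.00282; f = 0.02642
h_f = f(L/D)V²/2g = 28.45 m
Total head H = z + h_f = 5.07 + 28.45 = 33.52 m
P_hyd = ρgQH = 1000·9.81·0.0617·33.52 = 20.29 kW
P_shaft = P_hyd/η = 20.29/0.74 = 27.42 kW

P_shaft ≈ 27.4 kW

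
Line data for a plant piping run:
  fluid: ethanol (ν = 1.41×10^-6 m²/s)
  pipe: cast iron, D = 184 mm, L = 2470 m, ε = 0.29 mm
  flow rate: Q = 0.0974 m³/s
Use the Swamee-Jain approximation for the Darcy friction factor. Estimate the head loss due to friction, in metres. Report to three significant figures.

h_f ≈ 207 m

V = 4Q/(πD²) = 4·0.0974/(π·0.184²) = 3.663 m/s
Re = VD/ν = 3.663·0.184/1.41×10^-6 = 4.78×10^5 → turbulent
ε/D = 0.29/184 = 0.00158
Swamee-Jain: f = 0.02258
h_f = f(L/D)V²/(2g) = 0.02258·(2470/0.184)·3.663²/(2·9.81) = 207.3 m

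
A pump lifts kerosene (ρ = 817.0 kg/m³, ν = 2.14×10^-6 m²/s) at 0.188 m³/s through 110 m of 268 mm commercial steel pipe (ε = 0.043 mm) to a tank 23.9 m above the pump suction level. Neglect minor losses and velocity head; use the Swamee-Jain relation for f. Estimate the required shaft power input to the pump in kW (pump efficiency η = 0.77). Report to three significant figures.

V = 4Q/(πD²) = 3.333 m/s; Re = 4.17×10^5; ε/D = 1.60×10^-4; f = 0.01540
h_f = f(L/D)V²/2g = 3.578 m
Total head H = z + h_f = 23.9 + 3.578 = 27.48 m
P_hyd = ρgQH = 817.0·9.81·0.188·27.48 = 41.40 kW
P_shaft = P_hyd/η = 41.40/0.77 = 53.77 kW

P_shaft ≈ 53.8 kW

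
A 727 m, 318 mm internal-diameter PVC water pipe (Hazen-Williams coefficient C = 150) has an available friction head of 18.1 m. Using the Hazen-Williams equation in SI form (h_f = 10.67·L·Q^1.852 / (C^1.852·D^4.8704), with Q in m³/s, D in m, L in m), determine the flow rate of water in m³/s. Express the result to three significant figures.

Rearranging: Q = [h_f·C^1.852·D^4.8704 / (10.67·L)]^(1/1.852)
Q = [18.1·150^1.852·0.318^4.8704 / (10.67·727)]^0.540 = 0.2795 m³/s

Q ≈ 0.280 m³/s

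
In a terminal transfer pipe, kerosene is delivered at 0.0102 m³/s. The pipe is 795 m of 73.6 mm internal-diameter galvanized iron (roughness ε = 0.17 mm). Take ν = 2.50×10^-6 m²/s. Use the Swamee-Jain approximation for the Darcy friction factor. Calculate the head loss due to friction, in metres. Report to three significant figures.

V = 4Q/(πD²) = 4·0.0102/(π·0.0736²) = 2.397 m/s
Re = VD/ν = 2.397·0.0736/2.50×10^-6 = 7.06×10^4 → turbulent
ε/D = 0.17/73.6 = 0.00231
Swamee-Jain: f = 0.02671
h_f = f(L/D)V²/(2g) = 0.02671·(795/0.0736)·2.397²/(2·9.81) = 84.53 m

h_f ≈ 84.5 m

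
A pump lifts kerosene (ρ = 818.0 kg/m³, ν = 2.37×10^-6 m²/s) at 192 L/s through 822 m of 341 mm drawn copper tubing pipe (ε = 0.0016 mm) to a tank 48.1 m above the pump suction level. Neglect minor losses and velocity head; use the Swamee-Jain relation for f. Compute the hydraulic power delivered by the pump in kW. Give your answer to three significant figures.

P_hyd ≈ 86.2 kW

V = 4Q/(πD²) = 2.102 m/s; Re = 3.02×10^5; ε/D = 4.69×10^-6; f = 0.01441
h_f = f(L/D)V²/2g = 7.824 m
Total head H = z + h_f = 48.1 + 7.824 = 55.92 m
P_hyd = ρgQH = 818.0·9.81·0.192·55.92 = 86.16 kW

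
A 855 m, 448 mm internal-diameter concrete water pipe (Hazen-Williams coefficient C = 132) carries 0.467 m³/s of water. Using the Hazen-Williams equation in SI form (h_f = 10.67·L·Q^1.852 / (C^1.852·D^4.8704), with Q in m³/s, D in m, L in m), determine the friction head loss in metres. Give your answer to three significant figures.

h_f = 10.67·855·0.467^1.852 / (132^1.852·0.448^4.8704) = 13.15 m

h_f ≈ 13.1 m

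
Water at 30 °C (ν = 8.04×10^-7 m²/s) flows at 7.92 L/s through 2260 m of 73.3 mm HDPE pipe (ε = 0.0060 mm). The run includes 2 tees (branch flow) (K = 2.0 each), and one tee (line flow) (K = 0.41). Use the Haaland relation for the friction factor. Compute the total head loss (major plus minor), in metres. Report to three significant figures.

H_L ≈ 92.1 m

V = 4Q/(πD²) = 1.877 m/s; V²/2g = 0.1795 m
Re = 1.71×10^5, ε/D = 8.19×10^-5 → f = 0.01649 (Haaland)
Major: h_f = f(L/D)·V²/2g = 0.01649·30832·0.1795 = 91.26 m
Minor: ΣK = 4.41; h_m = ΣK·V²/2g = 0.7918 m
Total H_L = 91.26 + 0.7918 = 92.06 m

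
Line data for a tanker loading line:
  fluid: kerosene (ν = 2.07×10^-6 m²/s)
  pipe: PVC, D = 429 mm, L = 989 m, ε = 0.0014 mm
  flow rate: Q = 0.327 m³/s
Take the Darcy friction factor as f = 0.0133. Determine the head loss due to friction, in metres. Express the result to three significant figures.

h_f ≈ 8.00 m

V = 4Q/(πD²) = 4·0.327/(π·0.429²) = 2.262 m/s
h_f = f(L/D)V²/(2g) = 0.01330·(989/0.429)·2.262²/(2·9.81) = 7.998 m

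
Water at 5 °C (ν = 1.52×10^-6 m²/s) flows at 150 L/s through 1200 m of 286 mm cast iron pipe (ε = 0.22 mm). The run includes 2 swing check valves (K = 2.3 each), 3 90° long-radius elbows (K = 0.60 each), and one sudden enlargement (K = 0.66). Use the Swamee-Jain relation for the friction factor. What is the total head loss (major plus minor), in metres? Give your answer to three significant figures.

H_L ≈ 24.6 m

V = 4Q/(πD²) = 2.335 m/s; V²/2g = 0.2779 m
Re = 4.39×10^5, ε/D = 7.69×10^-4 → f = 0.01938 (Swamee-Jain)
Major: h_f = f(L/D)·V²/2g = 0.01938·4196·0.2779 = 22.59 m
Minor: ΣK = 7.06; h_m = ΣK·V²/2g = 1.962 m
Total H_L = 22.59 + 1.962 = 24.55 m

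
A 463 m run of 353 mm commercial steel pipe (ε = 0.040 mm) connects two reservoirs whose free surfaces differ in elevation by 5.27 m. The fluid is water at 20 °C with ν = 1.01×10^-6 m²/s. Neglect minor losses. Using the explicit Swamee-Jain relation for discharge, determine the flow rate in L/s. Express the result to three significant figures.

Q ≈ 234 L/s

Swamee-Jain (Type II): Q = -0.965·√(gD⁵h_f/L)·ln[ε/(3.7D) + √(3.17ν²L/(gD³h_f))]
√(gD⁵h_f/L) = √(9.81·0.353⁵·5.27/463) = 0.02474
ε/(3.7D) = 3.06×10^-5; √(3.17ν²L/(gD³h_f)) = 2.57×10^-5
Q = -0.965·0.02474·ln(5.628×10^-5) = 0.2336 m³/s
Check: V = 2.39 m/s, Re = 8.34×10^5, f = 0.01391, h_f = 5.30 m ≈ 5.27 m ✓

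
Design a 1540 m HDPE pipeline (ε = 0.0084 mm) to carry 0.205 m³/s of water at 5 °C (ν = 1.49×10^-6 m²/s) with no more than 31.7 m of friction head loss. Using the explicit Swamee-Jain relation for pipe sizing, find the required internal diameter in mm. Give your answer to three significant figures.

D ≈ 298 mm

Swamee-Jain (Type III): D = 0.66·[ε^1.25·(LQ²/(gh_f))^4.75 + ν·Q^9.4·(L/(gh_f))^5.2]^0.04
LQ²/(gh_f) = 0.2081; L/(gh_f) = 4.952
Term 1 = ε^1.25·(…)^4.75 = 2.61×10^-10; Term 2 = ν·Q^9.4·(…)^5.2 = 2.07×10^-9
D = 0.66·(2.61×10^-10 + 2.07×10^-9)^0.04 = 0.2980 m = 298 mm
Check: V = 2.94 m/s, Re = 5.88×10^5, f = 0.01320, h_f = 30.0 m ≈ 31.7 m ✓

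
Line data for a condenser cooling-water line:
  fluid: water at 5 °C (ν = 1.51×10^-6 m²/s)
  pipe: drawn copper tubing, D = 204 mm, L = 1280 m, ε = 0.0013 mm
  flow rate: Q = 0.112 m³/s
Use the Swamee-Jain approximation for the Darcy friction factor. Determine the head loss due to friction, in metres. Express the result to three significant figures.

V = 4Q/(πD²) = 4·0.112/(π·0.204²) = 3.427 m/s
Re = VD/ν = 3.427·0.204/1.51×10^-6 = 4.63×10^5 → turbulent
ε/D = 0.0013/204 = 6.37×10^-6
Swamee-Jain: f = 0.01337
h_f = f(L/D)V²/(2g) = 0.01337·(1280/0.204)·3.427²/(2·9.81) = 50.21 m

h_f ≈ 50.2 m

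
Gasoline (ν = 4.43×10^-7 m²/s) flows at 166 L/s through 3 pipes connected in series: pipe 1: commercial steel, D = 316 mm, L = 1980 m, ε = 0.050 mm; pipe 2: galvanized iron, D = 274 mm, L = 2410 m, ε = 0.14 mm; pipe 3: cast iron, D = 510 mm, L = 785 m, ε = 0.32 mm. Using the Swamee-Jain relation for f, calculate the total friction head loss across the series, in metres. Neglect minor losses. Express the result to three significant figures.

Pipe 1: V = 2.117 m/s, Re = 1.51×10^6, ε/D = 1.58×10^-4, f = 0.01396, h_1 = f(L/D)V²/2g = 19.97 m
Pipe 2: V = 2.815 m/s, Re = 1.74×10^6, ε/D = 5.11×10^-4, f = 0.01715, h_2 = f(L/D)V²/2g = 60.93 m
Pipe 3: V = 0.8126 m/s, Re = 9.36×10^5, ε/D = 6.27×10^-4, f = 0.01814, h_3 = f(L/D)V²/2g = 0.9396 m
Series → Q common, losses add: H = Σh = 81.83 m

H ≈ 81.8 m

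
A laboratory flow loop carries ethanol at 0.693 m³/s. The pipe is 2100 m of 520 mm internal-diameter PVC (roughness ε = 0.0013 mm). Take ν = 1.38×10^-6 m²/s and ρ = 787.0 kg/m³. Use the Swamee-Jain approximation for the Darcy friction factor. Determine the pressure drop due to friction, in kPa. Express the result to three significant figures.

V = 4Q/(πD²) = 4·0.693/(π·0.520²) = 3.263 m/s
Re = VD/ν = 3.263·0.520/1.38×10^-6 = 1.23×10^6 → turbulent
ε/D = 0.0013/520 = 2.50×10^-6
Swamee-Jain: f = 0.01129
h_f = f(L/D)V²/(2g) = 0.01129·(2100/0.520)·3.263²/(2·9.81) = 24.73 m
Δp = ρg·h_f = 787.0·9.81·24.73 = 191.0 kPa

Δp ≈ 191 kPa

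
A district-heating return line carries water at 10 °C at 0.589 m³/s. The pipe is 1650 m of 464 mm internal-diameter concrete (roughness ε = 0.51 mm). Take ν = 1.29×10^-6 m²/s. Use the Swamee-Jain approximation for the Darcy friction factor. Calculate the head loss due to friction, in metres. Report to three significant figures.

h_f ≈ 44.9 m

V = 4Q/(πD²) = 4·0.589/(π·0.464²) = 3.483 m/s
Re = VD/ν = 3.483·0.464/1.29×10^-6 = 1.25×10^6 → turbulent
ε/D = 0.51/464 = 0.00110
Swamee-Jain: f = 0.02040
h_f = f(L/D)V²/(2g) = 0.02040·(1650/0.464)·3.483²/(2·9.81) = 44.86 m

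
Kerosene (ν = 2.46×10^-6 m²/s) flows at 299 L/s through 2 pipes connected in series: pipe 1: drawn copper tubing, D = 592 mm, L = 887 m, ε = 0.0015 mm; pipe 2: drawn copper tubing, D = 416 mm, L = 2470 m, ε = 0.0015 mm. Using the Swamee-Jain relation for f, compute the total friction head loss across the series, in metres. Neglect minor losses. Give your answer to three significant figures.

Pipe 1: V = 1.086 m/s, Re = 2.61×10^5, ε/D = 2.53×10^-6, f = 0.01478, h_1 = f(L/D)V²/2g = 1.332 m
Pipe 2: V = 2.200 m/s, Re = 3.72×10^5, ε/D = 3.61×10^-6, f = 0.01386, h_2 = f(L/D)V²/2g = 20.30 m
Series → Q common, losses add: H = Σh = 21.63 m

H ≈ 21.6 m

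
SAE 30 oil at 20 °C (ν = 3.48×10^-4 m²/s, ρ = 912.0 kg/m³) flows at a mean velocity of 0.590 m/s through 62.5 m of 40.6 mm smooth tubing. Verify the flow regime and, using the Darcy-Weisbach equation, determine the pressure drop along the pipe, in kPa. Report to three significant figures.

Re = VD/ν = 0.590·0.04060/3.48×10^-4 = 68.8 → laminar (Re < 2300)
f = 64/Re = 0.9298
h_f = f(L/D)V²/(2g) = 0.9298·(62.5/0.04060)·0.590²/(2·9.81) = 25.39 m
Δp = ρg·h_f = 912.0·9.81·25.39 = 227.2 kPa

Δp ≈ 227 kPa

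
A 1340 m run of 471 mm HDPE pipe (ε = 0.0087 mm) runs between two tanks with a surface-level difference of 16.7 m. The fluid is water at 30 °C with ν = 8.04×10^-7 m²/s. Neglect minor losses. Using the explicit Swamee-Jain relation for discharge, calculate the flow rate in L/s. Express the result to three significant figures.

Q ≈ 562 L/s

Swamee-Jain (Type II): Q = -0.965·√(gD⁵h_f/L)·ln[ε/(3.7D) + √(3.17ν²L/(gD³h_f))]
√(gD⁵h_f/L) = √(9.81·0.471⁵·16.7/1340) = 0.05323
ε/(3.7D) = 4.99×10^-6; √(3.17ν²L/(gD³h_f)) = 1.27×10^-5
Q = -0.965·0.05323·ln(1.766×10^-5) = 0.5622 m³/s
Check: V = 3.23 m/s, Re = 1.89×10^6, f = 0.01109, h_f = 16.7 m ≈ 16.7 m ✓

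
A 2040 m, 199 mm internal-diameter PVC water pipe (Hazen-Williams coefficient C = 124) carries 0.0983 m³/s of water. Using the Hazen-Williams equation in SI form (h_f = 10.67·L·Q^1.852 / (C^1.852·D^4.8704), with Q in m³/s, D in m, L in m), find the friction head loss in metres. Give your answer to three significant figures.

h_f ≈ 102 m

h_f = 10.67·2040·0.0983^1.852 / (124^1.852·0.199^4.8704) = 102.3 m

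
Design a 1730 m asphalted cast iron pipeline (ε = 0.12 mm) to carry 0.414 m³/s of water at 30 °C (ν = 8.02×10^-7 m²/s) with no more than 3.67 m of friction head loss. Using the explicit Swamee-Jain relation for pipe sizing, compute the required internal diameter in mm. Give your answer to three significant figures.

D ≈ 636 mm

Swamee-Jain (Type III): D = 0.66·[ε^1.25·(LQ²/(gh_f))^4.75 + ν·Q^9.4·(L/(gh_f))^5.2]^0.04
LQ²/(gh_f) = 8.236; L/(gh_f) = 48.05
Term 1 = ε^1.25·(…)^4.75 = 0.281; Term 2 = ν·Q^9.4·(…)^5.2 = 0.112
D = 0.66·(0.281 + 0.112)^0.04 = 0.6358 m = 636 mm
Check: V = 1.30 m/s, Re = 1.03×10^6, f = 0.01462, h_f = 3.45 m ≈ 3.67 m ✓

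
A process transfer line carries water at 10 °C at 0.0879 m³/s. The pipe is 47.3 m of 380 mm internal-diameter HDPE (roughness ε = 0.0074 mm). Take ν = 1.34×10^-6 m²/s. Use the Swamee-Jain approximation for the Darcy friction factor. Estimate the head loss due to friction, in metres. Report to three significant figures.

h_f ≈ 0.0588 m

V = 4Q/(πD²) = 4·0.0879/(π·0.380²) = 0.7751 m/s
Re = VD/ν = 0.7751·0.380/1.34×10^-6 = 2.20×10^5 → turbulent
ε/D = 0.0074/380 = 1.95×10^-5
Swamee-Jain: f = 0.01544
h_f = f(L/D)V²/(2g) = 0.01544·(47.3/0.380)·0.7751²/(2·9.81) = 0.05884 m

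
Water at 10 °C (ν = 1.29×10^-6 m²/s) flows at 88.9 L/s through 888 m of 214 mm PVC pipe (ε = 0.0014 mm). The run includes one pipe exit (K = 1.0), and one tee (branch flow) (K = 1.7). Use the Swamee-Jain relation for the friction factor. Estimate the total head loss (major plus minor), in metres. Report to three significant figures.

H_L ≈ 18.5 m

V = 4Q/(πD²) = 2.472 m/s; V²/2g = 0.3114 m
Re = 4.10×10^5, ε/D = 6.54×10^-6 → f = 0.01366 (Swamee-Jain)
Major: h_f = f(L/D)·V²/2g = 0.01366·4150·0.3114 = 17.65 m
Minor: ΣK = 2.70; h_m = ΣK·V²/2g = 0.8407 m
Total H_L = 17.65 + 0.8407 = 18.49 m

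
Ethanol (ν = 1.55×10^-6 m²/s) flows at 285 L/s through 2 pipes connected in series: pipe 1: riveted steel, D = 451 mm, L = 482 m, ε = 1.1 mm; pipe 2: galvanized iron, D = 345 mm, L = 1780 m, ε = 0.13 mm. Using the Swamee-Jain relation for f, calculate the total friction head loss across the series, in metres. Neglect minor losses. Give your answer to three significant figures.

Pipe 1: V = 1.784 m/s, Re = 5.19×10^5, ε/D = 0.00244, f = 0.02512, h_1 = f(L/D)V²/2g = 4.355 m
Pipe 2: V = 3.049 m/s, Re = 6.79×10^5, ε/D = 3.77×10^-4, f = 0.01667, h_2 = f(L/D)V²/2g = 40.75 m
Series → Q common, losses add: H = Σh = 45.11 m

H ≈ 45.1 m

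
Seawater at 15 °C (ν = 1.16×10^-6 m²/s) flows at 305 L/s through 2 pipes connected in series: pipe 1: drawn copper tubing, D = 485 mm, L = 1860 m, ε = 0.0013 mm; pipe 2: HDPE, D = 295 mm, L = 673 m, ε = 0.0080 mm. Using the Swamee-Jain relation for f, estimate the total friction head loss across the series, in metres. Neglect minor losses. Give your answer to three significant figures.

H ≈ 34.5 m

Pipe 1: V = 1.651 m/s, Re = 6.90×10^5, ε/D = 2.68×10^-6, f = 0.01242, h_1 = f(L/D)V²/2g = 6.617 m
Pipe 2: V = 4.462 m/s, Re = 1.13×10^6, ε/D = 2.71×10^-5, f = 0.01204, h_2 = f(L/D)V²/2g = 27.87 m
Series → Q common, losses add: H = Σh = 34.49 m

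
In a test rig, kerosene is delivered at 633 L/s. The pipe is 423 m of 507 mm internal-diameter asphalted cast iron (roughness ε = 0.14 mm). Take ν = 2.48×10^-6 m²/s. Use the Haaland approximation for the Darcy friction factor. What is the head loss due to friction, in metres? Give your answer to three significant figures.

V = 4Q/(πD²) = 4·0.633/(π·0.507²) = 3.135 m/s
Re = VD/ν = 3.135·0.507/2.48×10^-6 = 6.41×10^5 → turbulent
ε/D = 0.14/507 = 2.76×10^-4
Haaland: f = 0.01571
h_f = f(L/D)V²/(2g) = 0.01571·(423/0.507)·3.135²/(2·9.81) = 6.569 m

h_f ≈ 6.57 m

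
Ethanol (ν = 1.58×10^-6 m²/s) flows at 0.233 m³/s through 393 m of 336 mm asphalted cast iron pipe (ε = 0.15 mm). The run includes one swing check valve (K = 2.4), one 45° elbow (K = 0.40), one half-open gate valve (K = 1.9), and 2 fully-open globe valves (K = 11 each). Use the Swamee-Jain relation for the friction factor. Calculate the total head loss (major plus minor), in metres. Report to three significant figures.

H_L ≈ 16.5 m

V = 4Q/(πD²) = 2.628 m/s; V²/2g = 0.3519 m
Re = 5.59×10^5, ε/D = 4.46×10^-4 → f = 0.01733 (Swamee-Jain)
Major: h_f = f(L/D)·V²/2g = 0.01733·1170·0.3519 = 7.135 m
Minor: ΣK = 26.7; h_m = ΣK·V²/2g = 9.397 m
Total H_L = 7.135 + 9.397 = 16.53 m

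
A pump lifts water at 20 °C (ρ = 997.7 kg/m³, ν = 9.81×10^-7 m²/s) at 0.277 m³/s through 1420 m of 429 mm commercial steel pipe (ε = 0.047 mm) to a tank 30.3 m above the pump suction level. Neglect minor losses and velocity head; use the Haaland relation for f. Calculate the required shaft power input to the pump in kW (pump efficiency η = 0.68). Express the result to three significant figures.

V = 4Q/(πD²) = 1.916 m/s; Re = 8.38×10^5; ε/D = 1.10×10^-4; f = 0.01366
h_f = f(L/D)V²/2g = 8.462 m
Total head H = z + h_f = 30.3 + 8.462 = 38.76 m
P_hyd = ρgQH = 997.7·9.81·0.277·38.76 = 105.1 kW
P_shaft = P_hyd/η = 105.1/0.68 = 154.5 kW

P_shaft ≈ 155 kW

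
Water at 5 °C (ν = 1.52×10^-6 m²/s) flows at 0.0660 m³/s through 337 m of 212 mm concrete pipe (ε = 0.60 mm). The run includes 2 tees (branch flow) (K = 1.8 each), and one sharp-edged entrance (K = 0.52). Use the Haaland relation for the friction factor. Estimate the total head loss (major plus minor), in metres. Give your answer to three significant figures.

V = 4Q/(πD²) = 1.870 m/s; V²/2g = 0.1782 m
Re = 2.61×10^5, ε/D = 0.00283 → f = 0.02628 (Haaland)
Major: h_f = f(L/D)·V²/2g = 0.02628·1590·0.1782 = 7.442 m
Minor: ΣK = 4.12; h_m = ΣK·V²/2g = 0.7341 m
Total H_L = 7.442 + 0.7341 = 8.176 m

H_L ≈ 8.18 m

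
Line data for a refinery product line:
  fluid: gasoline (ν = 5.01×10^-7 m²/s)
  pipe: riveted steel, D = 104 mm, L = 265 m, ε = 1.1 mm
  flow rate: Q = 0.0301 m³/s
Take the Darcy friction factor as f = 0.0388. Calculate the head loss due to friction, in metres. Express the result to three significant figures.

V = 4Q/(πD²) = 4·0.0301/(π·0.104²) = 3.543 m/s
h_f = f(L/D)V²/(2g) = 0.03880·(265/0.104)·3.543²/(2·9.81) = 63.27 m

h_f ≈ 63.3 m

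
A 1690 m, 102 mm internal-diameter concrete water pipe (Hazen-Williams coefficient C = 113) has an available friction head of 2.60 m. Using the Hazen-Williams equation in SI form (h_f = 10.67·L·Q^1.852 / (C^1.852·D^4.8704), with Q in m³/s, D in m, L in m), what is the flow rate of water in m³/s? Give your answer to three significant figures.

Q ≈ 0.00235 m³/s

Rearranging: Q = [h_f·C^1.852·D^4.8704 / (10.67·L)]^(1/1.852)
Q = [2.60·113^1.852·0.102^4.8704 / (10.67·1690)]^0.540 = 0.002354 m³/s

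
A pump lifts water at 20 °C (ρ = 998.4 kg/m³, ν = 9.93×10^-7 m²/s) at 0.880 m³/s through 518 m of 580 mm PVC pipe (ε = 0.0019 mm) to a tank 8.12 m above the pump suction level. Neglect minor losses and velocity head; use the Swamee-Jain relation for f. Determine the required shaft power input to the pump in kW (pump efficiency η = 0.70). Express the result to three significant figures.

P_shaft ≈ 165 kW

V = 4Q/(πD²) = 3.331 m/s; Re = 1.95×10^6; ε/D = 3.28×10^-6; f = 0.01053
h_f = f(L/D)V²/2g = 5.320 m
Total head H = z + h_f = 8.12 + 5.320 = 13.44 m
P_hyd = ρgQH = 998.4·9.81·0.880·13.44 = 115.8 kW
P_shaft = P_hyd/η = 115.8/0.70 = 165.5 kW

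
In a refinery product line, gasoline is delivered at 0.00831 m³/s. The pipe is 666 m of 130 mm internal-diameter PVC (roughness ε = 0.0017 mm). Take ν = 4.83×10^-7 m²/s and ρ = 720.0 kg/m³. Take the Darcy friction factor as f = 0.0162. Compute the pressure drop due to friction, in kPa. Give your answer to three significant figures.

Δp ≈ 11.7 kPa

V = 4Q/(πD²) = 4·0.00831/(π·0.130²) = 0.6261 m/s
h_f = f(L/D)V²/(2g) = 0.01620·(666/0.130)·0.6261²/(2·9.81) = 1.658 m
Δp = ρg·h_f = 720.0·9.81·1.658 = 11.71 kPa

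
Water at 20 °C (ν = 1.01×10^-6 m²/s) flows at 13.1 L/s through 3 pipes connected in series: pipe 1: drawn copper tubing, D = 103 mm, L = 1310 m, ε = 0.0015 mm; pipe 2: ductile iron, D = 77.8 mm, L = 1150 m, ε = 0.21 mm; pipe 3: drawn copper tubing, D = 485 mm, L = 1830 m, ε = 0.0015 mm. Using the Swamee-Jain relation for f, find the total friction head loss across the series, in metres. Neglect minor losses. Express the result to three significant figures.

Pipe 1: V = 1.572 m/s, Re = 1.60×10^5, ε/D = 1.46×10^-5, f = 0.01634, h_1 = f(L/D)V²/2g = 26.18 m
Pipe 2: V = 2.756 m/s, Re = 2.12×10^5, ε/D = 0.00270, f = 0.02626, h_2 = f(L/D)V²/2g = 150.3 m
Pipe 3: V = 0.07091 m/s, Re = 3.41×10^4, ε/D = 3.09×10^-6, f = 0.02269, h_3 = f(L/D)V²/2g = 0.02194 m
Series → Q common, losses add: H = Σh = 176.5 m

H ≈ 176 m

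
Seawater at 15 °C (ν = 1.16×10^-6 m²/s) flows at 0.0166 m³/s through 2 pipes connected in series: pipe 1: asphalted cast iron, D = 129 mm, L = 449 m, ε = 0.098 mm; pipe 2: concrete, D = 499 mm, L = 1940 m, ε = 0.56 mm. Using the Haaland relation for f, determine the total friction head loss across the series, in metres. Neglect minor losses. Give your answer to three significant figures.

Pipe 1: V = 1.270 m/s, Re = 1.41×10^5, ε/D = 7.60×10^-4, f = 0.02042, h_1 = f(L/D)V²/2g = 5.844 m
Pipe 2: V = 0.08488 m/s, Re = 3.65×10^4, ε/D = 0.00112, f = 0.02514, h_2 = f(L/D)V²/2g = 0.03589 m
Series → Q common, losses add: H = Σh = 5.880 m

H ≈ 5.88 m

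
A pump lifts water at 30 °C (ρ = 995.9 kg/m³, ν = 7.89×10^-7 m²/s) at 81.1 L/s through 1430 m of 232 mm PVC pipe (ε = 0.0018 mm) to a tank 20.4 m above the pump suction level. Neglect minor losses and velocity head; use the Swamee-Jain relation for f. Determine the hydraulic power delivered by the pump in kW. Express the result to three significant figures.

P_hyd ≈ 28.0 kW

V = 4Q/(πD²) = 1.918 m/s; Re = 5.64×10^5; ε/D = 7.76×10^-6; f = 0.01295
h_f = f(L/D)V²/2g = 14.97 m
Total head H = z + h_f = 20.4 + 14.97 = 35.37 m
P_hyd = ρgQH = 995.9·9.81·0.0811·35.37 = 28.03 kW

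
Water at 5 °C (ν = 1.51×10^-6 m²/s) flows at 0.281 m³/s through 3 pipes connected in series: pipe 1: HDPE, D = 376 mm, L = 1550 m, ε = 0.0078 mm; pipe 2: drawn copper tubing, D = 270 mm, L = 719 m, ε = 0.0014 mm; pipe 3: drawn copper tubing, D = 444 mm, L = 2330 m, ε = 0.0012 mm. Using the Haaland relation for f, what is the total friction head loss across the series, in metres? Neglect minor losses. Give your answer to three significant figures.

Pipe 1: V = 2.531 m/s, Re = 6.30×10^5, ε/D = 2.07×10^-5, f = 0.01283, h_1 = f(L/D)V²/2g = 17.26 m
Pipe 2: V = 4.908 m/s, Re = 8.78×10^5, ε/D = 5.19×10^-6, f = 0.01193, h_2 = f(L/D)V²/2g = 38.99 m
Pipe 3: V = 1.815 m/s, Re = 5.34×10^5, ε/D = 2.70×10^-6, f = 0.01294, h_3 = f(L/D)V²/2g = 11.40 m
Series → Q common, losses add: H = Σh = 67.65 m

H ≈ 67.7 m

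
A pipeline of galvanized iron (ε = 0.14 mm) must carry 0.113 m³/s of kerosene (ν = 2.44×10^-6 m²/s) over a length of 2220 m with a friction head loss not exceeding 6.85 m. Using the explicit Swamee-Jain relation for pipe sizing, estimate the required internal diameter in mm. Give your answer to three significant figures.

D ≈ 369 mm

Swamee-Jain (Type III): D = 0.66·[ε^1.25·(LQ²/(gh_f))^4.75 + ν·Q^9.4·(L/(gh_f))^5.2]^0.04
LQ²/(gh_f) = 0.4218; L/(gh_f) = 33.04
Term 1 = ε^1.25·(…)^4.75 = 2.52×10^-7; Term 2 = ν·Q^9.4·(…)^5.2 = 2.43×10^-7
D = 0.66·(2.52×10^-7 + 2.43×10^-7)^0.04 = 0.3693 m = 369 mm
Check: V = 1.06 m/s, Re = 1.60×10^5, f = 0.01872, h_f = 6.39 m ≈ 6.85 m ✓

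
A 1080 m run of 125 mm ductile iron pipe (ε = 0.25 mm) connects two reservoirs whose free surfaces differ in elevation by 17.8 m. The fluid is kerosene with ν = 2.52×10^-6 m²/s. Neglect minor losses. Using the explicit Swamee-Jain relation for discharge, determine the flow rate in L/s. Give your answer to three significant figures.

Q ≈ 15.3 L/s

Swamee-Jain (Type II): Q = -0.965·√(gD⁵h_f/L)·ln[ε/(3.7D) + √(3.17ν²L/(gD³h_f))]
√(gD⁵h_f/L) = √(9.81·0.125⁵·17.8/1080) = 0.002221
ε/(3.7D) = 5.41×10^-4; √(3.17ν²L/(gD³h_f)) = 2.52×10^-4
Q = -0.965·0.002221·ln(7.930×10^-4) = 0.01530 m³/s
Check: V = 1.25 m/s, Re = 6.19×10^4, f = 0.02625, h_f = 18.0 m ≈ 17.8 m ✓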